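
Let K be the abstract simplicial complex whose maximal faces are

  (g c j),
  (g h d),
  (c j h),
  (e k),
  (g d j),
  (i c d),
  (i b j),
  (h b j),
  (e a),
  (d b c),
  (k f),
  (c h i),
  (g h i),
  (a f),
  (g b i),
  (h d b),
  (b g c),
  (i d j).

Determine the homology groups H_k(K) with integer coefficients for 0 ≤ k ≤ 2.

We work with the vertex ordering a < b < c < d < e < f < g < h < i < j < k. The simplices of K, each written with vertices in increasing order, are:

  0-simplices (11): a, b, c, d, e, f, g, h, i, j, k
  1-simplices (25): ae, af, bc, bd, bg, bh, bi, bj, cd, cg, ch, ci, cj, dg, dh, di, dj, ek, fk, gh, gi, gj, hi, hj, ij
  2-simplices (14): bcd, bcg, bdh, bgi, bhj, bij, cdi, cgj, chi, chj, dgh, dgj, dij, ghi

so the chain groups are C_0 ≅ Z^11, C_1 ≅ Z^25, C_2 ≅ Z^14.

The boundary map ∂_1: C_1 → C_0 is given by ∂[p,q] = [q] − [p]. For instance
  ∂cj = j − c.
The 11×25 boundary matrix has rank 9 and Smith normal form diag(1,1,1,1,1,1,1,1,1).

The boundary map ∂_2: C_2 → C_1 sends each 2-simplex [p,q,r] to [q,r] − [p,r] + [p,q]. For instance
  ∂ghi = hi − gi + gh,
  ∂cgj = gj − cj + cg.
The resulting 25×14 matrix has rank 13, and its Smith normal form has invariant factors (1,1,1,1,1,1,1,1,1,1,1,1,1).

From H_k ≅ ker(∂_k) / im(∂_{k+1}) we obtain:

  H_0: rank C_0 − rank ∂_1 = 11 − 9 = 2, and the invariant factors of ∂_1 are all 1, so H_0 = Z^2.
  H_1: rank ker ∂_1 − rank ∂_2 = (25 − 9) − 13 = 3, and the invariant factors of ∂_2 are all 1, so H_1 = Z^3.
  H_2: rank ker ∂_2 − rank ∂_3 = (14 − 13) − 0 = 1, and there is no ∂_3, so H_2 = Z.

H_0 = Z^2,  H_1 = Z^3,  H_2 = Z.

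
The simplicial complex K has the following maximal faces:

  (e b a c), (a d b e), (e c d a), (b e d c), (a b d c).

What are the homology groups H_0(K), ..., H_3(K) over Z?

H_0 ≅ Z,  H_1 = 0,  H_2 = 0,  H_3 ≅ Z.

Take the total order a < b < c < d < e on the vertex set. Then K (dimension 3) consists of the simplices:

  0-simplices (5): a, b, c, d, e
  1-simplices (10): ab, ac, ad, ae, bc, bd, be, cd, ce, de
  2-simplices (10): abc, abd, abe, acd, ace, ade, bcd, bce, bde, cde
  3-simplices (5): abcd, abce, abde, acde, bcde

so the chain groups are C_0 ≅ Z^5, C_1 ≅ Z^10, C_2 ≅ Z^10, C_3 ≅ Z^5.

The boundary map ∂_1: C_1 → C_0 sends each edge [p,q] (with p < q) to q − p.
The 5×10 boundary matrix has rank 4 and Smith normal form diag(1,1,1,1).

The boundary map ∂_2: C_2 → C_1 sends each 2-simplex [p,q,r] to [q,r] − [p,r] + [p,q]. For instance
  ∂abe = be − ae + ab,
  ∂abc = bc − ac + ab.
As a 10×10 matrix over Z this has rank 6, with invariant factors (1,1,1,1,1,1).

Boundary ∂_3: C_3 → C_2 sends each 3-simplex σ to the alternating sum Σ_i (−1)^i (σ with its i-th vertex removed). For instance
  ∂acde = cde − ade + ace − acd,
  ∂abce = bce − ace + abe − abc.
The 10×5 boundary matrix has rank 4 and Smith normal form diag(1,1,1,1).

Now H_k = ker ∂_k / im ∂_{k+1}, so:

  H_0: rank C_0 − rank ∂_1 = 5 − 4 = 1, and the invariant factors of ∂_1 are all 1, so H_0 ≅ Z.
  H_1: rank ker ∂_1 − rank ∂_2 = (10 − 4) − 6 = 0, and the invariant factors of ∂_2 are all 1, so H_1 ≅ 0.
  H_2: rank ker ∂_2 − rank ∂_3 = (10 − 6) − 4 = 0, and the invariant factors of ∂_3 are all 1, so H_2 ≅ 0.
  H_3: rank ker ∂_3 − rank ∂_4 = (5 − 4) − 0 = 1, and there is no ∂_4, so H_3 ≅ Z.

(K is a triangulation of the 3-sphere S^3.)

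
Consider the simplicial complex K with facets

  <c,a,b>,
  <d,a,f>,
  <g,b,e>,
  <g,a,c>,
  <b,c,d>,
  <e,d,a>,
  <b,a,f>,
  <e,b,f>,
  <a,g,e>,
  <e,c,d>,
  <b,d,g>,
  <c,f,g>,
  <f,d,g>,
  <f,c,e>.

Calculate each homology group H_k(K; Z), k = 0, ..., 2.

H_0 = Z,  H_1 = Z^2,  H_2 = Z.

Order the vertices as a < b < c < d < e < f < g. Listing each simplex with vertices in this order, K has dimension 2 with simplices:

  0-simplices (7): a, b, c, d, e, f, g
  1-simplices (21): ab, ac, ad, ae, af, ag, bc, bd, be, bf, bg, cd, ce, cf, cg, de, df, dg, ef, eg, fg
  2-simplices (14): abc, abf, acg, ade, adf, aeg, bcd, bdg, bef, beg, cde, cef, cfg, dfg

giving chain groups C_0 ≅ Z^7, C_1 ≅ Z^21, C_2 ≅ Z^14.

The boundary map ∂_1: C_1 → C_0 maps an edge to its endpoints' difference, ∂[p,q] = q − p.
The 7×21 boundary matrix has rank 6 and Smith normal form diag(1,1,1,1,1,1).

∂_2: C_2 → C_1 maps a triangle to the signed sum of its edges. For instance
  ∂cef = ef − cf + ce,
  ∂adf = df − af + ad.
As a 21×14 matrix over Z this has rank 13, with invariant factors (1,1,1,1,1,1,1,1,1,1,1,1,1).

Computing H_k = (kernel of ∂_k) / (image of ∂_{k+1}):

  H_0: rank C_0 − rank ∂_1 = 7 − 6 = 1, and the invariant factors of ∂_1 are all 1, so H_0 ≅ Z.
  H_1: rank ker ∂_1 − rank ∂_2 = (21 − 6) − 13 = 2, and the invariant factors of ∂_2 are all 1, so H_1 ≅ Z^2.
  H_2: rank ker ∂_2 − rank ∂_3 = (14 − 13) − 0 = 1, and there is no ∂_3, so H_2 ≅ Z.

As a check, the Euler characteristic is 7 − 21 + 14 = 0, which agrees with 1 − 2 + 1 = 0.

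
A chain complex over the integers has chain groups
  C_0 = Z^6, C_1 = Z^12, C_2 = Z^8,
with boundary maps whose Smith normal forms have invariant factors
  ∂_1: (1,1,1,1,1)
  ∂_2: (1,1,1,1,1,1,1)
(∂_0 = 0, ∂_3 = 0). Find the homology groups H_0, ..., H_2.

H_0 ≅ Z,  H_1 = 0,  H_2 ≅ Z.

H_0: b_0 = 6 − 0 − 5 = 1; torsion from ∂_1 factors > 1: none. So H_0 ≅ Z.
H_1: b_1 = 12 − 5 − 7 = 0; torsion from ∂_2 factors > 1: none. So H_1 ≅ 0.
H_2: b_2 = 8 − 7 − 0 = 1; torsion from ∂_3 factors > 1: none. So H_2 ≅ Z.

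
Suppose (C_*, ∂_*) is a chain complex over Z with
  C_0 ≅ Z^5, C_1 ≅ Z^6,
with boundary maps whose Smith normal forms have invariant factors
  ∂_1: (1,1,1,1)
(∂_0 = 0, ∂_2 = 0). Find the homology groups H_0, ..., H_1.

H_0 = Z,  H_1 = Z^2.

H_0: b_0 = 5 − 0 − 4 = 1; torsion from ∂_1 factors > 1: none. So H_0 = Z.
H_1: b_1 = 6 − 4 − 0 = 2; torsion from ∂_2 factors > 1: none. So H_1 = Z^2.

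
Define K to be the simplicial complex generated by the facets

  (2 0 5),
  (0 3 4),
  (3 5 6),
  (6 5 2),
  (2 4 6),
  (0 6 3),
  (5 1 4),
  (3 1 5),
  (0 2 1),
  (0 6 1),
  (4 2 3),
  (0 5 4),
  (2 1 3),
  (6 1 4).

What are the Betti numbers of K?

b_0 = 1, b_1 = 2, b_2 = 1.

Order the vertices as 0 < 1 < 2 < 3 < 4 < 5 < 6. Listing each simplex with vertices in this order, K has dimension 2 with simplices:

  0-simplices (7): [0], [1], [2], [3], [4], [5], [6]
  1-simplices (21): [0,1], [0,2], [0,3], [0,4], [0,5], [0,6], [1,2], [1,3], [1,4], [1,5], [1,6], [2,3], [2,4], [2,5], [2,6], [3,4], [3,5], [3,6], [4,5], [4,6], [5,6]
  2-simplices (14): [0,1,2], [0,1,6], [0,2,5], [0,3,4], [0,3,6], [0,4,5], [1,2,3], [1,3,5], [1,4,5], [1,4,6], [2,3,4], [2,4,6], [2,5,6], [3,5,6]

giving chain groups C_0 ≅ Z^7, C_1 ≅ Z^21, C_2 ≅ Z^14.

∂_1: C_1 → C_0 sends each edge [p,q] (with p < q) to q − p. For instance
  ∂[2,5] = [5] − [2].
The resulting 7×21 matrix has rank 6, and its Smith normal form has invariant factors (1,1,1,1,1,1).

∂_2: C_2 → C_1 maps a triangle to the signed sum of its edges. For instance
  ∂[0,3,6] = [3,6] − [0,6] + [0,3],
  ∂[0,2,5] = [2,5] − [0,5] + [0,2].
This gives a 21×14 integer matrix of rank 13; reducing to Smith normal form yields diagonal entries (1,1,1,1,1,1,1,1,1,1,1,1,1).

Computing H_k = (kernel of ∂_k) / (image of ∂_{k+1}):

  H_0: rank C_0 − rank ∂_1 = 7 − 6 = 1, and the invariant factors of ∂_1 are all 1, so H_0 ≅ Z.
  H_1: rank ker ∂_1 − rank ∂_2 = (21 − 6) − 13 = 2, and the invariant factors of ∂_2 are all 1, so H_1 ≅ Z^2.
  H_2: rank ker ∂_2 − rank ∂_3 = (14 − 13) − 0 = 1, and there is no ∂_3, so H_2 ≅ Z.

Hence the Betti numbers are b_0 = 1, b_1 = 2, b_2 = 1.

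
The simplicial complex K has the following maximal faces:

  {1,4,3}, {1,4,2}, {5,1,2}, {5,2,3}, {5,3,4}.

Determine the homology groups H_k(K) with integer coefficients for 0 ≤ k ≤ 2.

H_0 = Z,  H_1 = Z,  H_2 = 0.

K has 5 vertices, 10 edges, 5 triangles.
rank ∂_0 = 0, rank ∂_1 = 4 ⇒ b_0 = 5 − 0 − 4 = 1; all invariant factors of ∂_1 are 1 so no torsion. So H_0 ≅ Z.
rank ∂_1 = 4, rank ∂_2 = 5 ⇒ b_1 = 10 − 4 − 5 = 1; all invariant factors of ∂_2 are 1 so no torsion. So H_1 ≅ Z.
rank ∂_2 = 5, rank ∂_3 = 0 ⇒ b_2 = 5 − 5 − 0 = 0. So H_2 ≅ 0.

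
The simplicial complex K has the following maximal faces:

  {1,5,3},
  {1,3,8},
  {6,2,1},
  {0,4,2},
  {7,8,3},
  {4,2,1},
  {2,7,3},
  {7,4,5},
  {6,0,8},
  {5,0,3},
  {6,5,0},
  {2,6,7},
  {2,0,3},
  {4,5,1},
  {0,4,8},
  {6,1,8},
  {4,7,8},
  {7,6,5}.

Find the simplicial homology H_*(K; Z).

We work with the vertex ordering 0 < 1 < 2 < 3 < 4 < 5 < 6 < 7 < 8. The simplices of K, each written with vertices in increasing order, are:

  0-simplices (9): [0], [1], [2], [3], [4], [5], [6], [7], [8]
  1-simplices (27): (27 of them)
  2-simplices (18): [0,2,3], [0,2,4], [0,3,5], [0,4,8], [0,5,6], [0,6,8], [1,2,4], [1,2,6], [1,3,5], [1,3,8], [1,4,5], [1,6,8], [2,3,7], [2,6,7], [3,7,8], [4,5,7], [4,7,8], [5,6,7]

Hence C_0 ≅ Z^9, C_1 ≅ Z^27, C_2 ≅ Z^18.

Boundary ∂_1: C_1 → C_0 maps an edge to its endpoints' difference, ∂[p,q] = q − p. For instance
  ∂[3,7] = [7] − [3].
As a 9×27 matrix over Z this has rank 8, with invariant factors (1,1,1,1,1,1,1,1).

∂_2: C_2 → C_1 acts by ∂[p,q,r] = [q,r] − [p,r] + [p,q]. For instance
  ∂[1,3,8] = [3,8] − [1,8] + [1,3],
  ∂[0,6,8] = [6,8] − [0,8] + [0,6].
The 27×18 boundary matrix has rank 17 and Smith normal form diag(1,1,1,1,1,1,1,1,1,1,1,1,1,1,1,1,1).

Computing H_k = (kernel of ∂_k) / (image of ∂_{k+1}):

  H_0: rank C_0 − rank ∂_1 = 9 − 8 = 1, and the invariant factors of ∂_1 are all 1, so H_0 ≅ Z.
  H_1: rank ker ∂_1 − rank ∂_2 = (27 − 8) − 17 = 2, and the invariant factors of ∂_2 are all 1, so H_1 ≅ Z^2.
  H_2: rank ker ∂_2 − rank ∂_3 = (18 − 17) − 0 = 1, and there is no ∂_3, so H_2 ≅ Z.

H_0 = Z,  H_1 = Z^2,  H_2 = Z.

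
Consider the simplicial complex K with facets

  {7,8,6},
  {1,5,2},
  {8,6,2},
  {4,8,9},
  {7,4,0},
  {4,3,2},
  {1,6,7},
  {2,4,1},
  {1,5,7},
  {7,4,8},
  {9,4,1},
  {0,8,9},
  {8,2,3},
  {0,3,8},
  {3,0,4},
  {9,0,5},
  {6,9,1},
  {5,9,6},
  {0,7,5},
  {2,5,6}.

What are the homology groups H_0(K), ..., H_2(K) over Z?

H_0 ≅ Z,  H_1 ≅ Z ⊕ Z/2,  H_2 = 0.

We work with the vertex ordering 0 < 1 < 2 < 3 < 4 < 5 < 6 < 7 < 8 < 9. The simplices of K, each written with vertices in increasing order, are:

  0-simplices (10): [0], [1], [2], [3], [4], [5], [6], [7], [8], [9]
  1-simplices (30): (30 of them)
  2-simplices (20): (20 of them)

Hence C_0 ≅ Z^10, C_1 ≅ Z^30, C_2 ≅ Z^20.

∂_1: C_1 → C_0 is given by ∂[p,q] = [q] − [p].
The resulting 10×30 matrix has rank 9, and its Smith normal form has invariant factors (1,1,1,1,1,1,1,1,1).

Boundary ∂_2: C_2 → C_1 acts by ∂[p,q,r] = [q,r] − [p,r] + [p,q]. For instance
  ∂[5,6,9] = [6,9] − [5,9] + [5,6],
  ∂[2,3,4] = [3,4] − [2,4] + [2,3].
The resulting 30×20 matrix has rank 20, and its Smith normal form has invariant factors (1,1,1,1,1,1,1,1,1,1,1,1,1,1,1,1,1,1,1,2).

Now H_k = ker ∂_k / im ∂_{k+1}, so:

  H_0: rank C_0 − rank ∂_1 = 10 − 9 = 1, and the invariant factors of ∂_1 are all 1, so H_0 ≅ Z.
  H_1: rank ker ∂_1 − rank ∂_2 = (30 − 9) − 20 = 1, and ∂_2 has invariant factor 2 > 1, so H_1 ≅ Z ⊕ Z/2.
  H_2: rank ker ∂_2 − rank ∂_3 = (20 − 20) − 0 = 0, and there is no ∂_3, so H_2 ≅ 0.

As a check, the Euler characteristic is 10 − 30 + 20 = 0, which agrees with 1 − 1 + 0 = 0.
(K is a triangulation of the Klein bottle.)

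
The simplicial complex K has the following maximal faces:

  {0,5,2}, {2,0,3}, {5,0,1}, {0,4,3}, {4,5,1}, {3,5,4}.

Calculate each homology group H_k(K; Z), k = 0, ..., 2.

H_0 ≅ Z,  H_1 ≅ Z,  H_2 = 0.

Fix the vertex order 0 < 1 < 2 < 3 < 4 < 5 and write every simplex with vertices in increasing order. Then dim K = 2 and the simplices of K are:

  0-simplices (6): [0], [1], [2], [3], [4], [5]
  1-simplices (12): [0,1], [0,2], [0,3], [0,4], [0,5], [1,4], [1,5], [2,3], [2,5], [3,4], [3,5], [4,5]
  2-simplices (6): [0,1,5], [0,2,3], [0,2,5], [0,3,4], [1,4,5], [3,4,5]

so the chain groups are C_0 ≅ Z^6, C_1 ≅ Z^12, C_2 ≅ Z^6.

∂_1: C_1 → C_0 maps an edge to its endpoints' difference, ∂[p,q] = q − p. For instance
  ∂[3,4] = [4] − [3].
The 6×12 boundary matrix has rank 5 and Smith normal form diag(1,1,1,1,1).

Boundary ∂_2: C_2 → C_1 sends each 2-simplex [p,q,r] to [q,r] − [p,r] + [p,q]. For instance
  ∂[0,2,5] = [2,5] − [0,5] + [0,2],
  ∂[0,1,5] = [1,5] − [0,5] + [0,1].
As a 12×6 matrix over Z this has rank 6, with invariant factors (1,1,1,1,1,1).

From H_k ≅ ker(∂_k) / im(∂_{k+1}) we obtain:

  H_0: rank C_0 − rank ∂_1 = 6 − 5 = 1, and the invariant factors of ∂_1 are all 1, so H_0 = Z.
  H_1: rank ker ∂_1 − rank ∂_2 = (12 − 5) − 6 = 1, and the invariant factors of ∂_2 are all 1, so H_1 = Z.
  H_2: rank ker ∂_2 − rank ∂_3 = (6 − 6) − 0 = 0, and there is no ∂_3, so H_2 = 0.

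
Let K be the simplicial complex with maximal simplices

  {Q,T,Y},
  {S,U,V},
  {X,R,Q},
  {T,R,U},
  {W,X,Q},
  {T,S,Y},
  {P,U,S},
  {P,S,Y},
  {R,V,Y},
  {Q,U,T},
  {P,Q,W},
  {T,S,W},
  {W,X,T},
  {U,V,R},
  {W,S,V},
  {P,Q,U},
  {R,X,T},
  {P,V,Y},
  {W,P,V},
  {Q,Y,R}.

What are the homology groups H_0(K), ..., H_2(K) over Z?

H_0 = Z,  H_1 = Z × Z/2,  H_2 = 0.

Take the total order P < Q < R < S < T < U < V < W < X < Y on the vertex set. Then K (dimension 2) consists of the simplices:

  0-simplices (10): P, Q, R, S, T, U, V, W, X, Y
  1-simplices (30): PQ, PS, PU, PV, PW, PY, QR, QT, QU, QW, QX, QY, RT, RU, RV, RX, RY, ST, SU, SV, SW, SY, TU, TW, TX, TY, UV, VW, VY, WX
  2-simplices (20): PQU, PQW, PSU, PSY, PVW, PVY, QRX, QRY, QTU, QTY, QWX, RTU, RTX, RUV, RVY, STW, STY, SUV, SVW, TWX

giving chain groups C_0 ≅ Z^10, C_1 ≅ Z^30, C_2 ≅ Z^20.

∂_1: C_1 → C_0 sends each edge [p,q] (with p < q) to q − p.
The resulting 10×30 matrix has rank 9, and its Smith normal form has invariant factors (1,1,1,1,1,1,1,1,1).

The boundary map ∂_2: C_2 → C_1 acts by ∂[p,q,r] = [q,r] − [p,r] + [p,q]. For instance
  ∂PSU = SU − PU + PS,
  ∂PVY = VY − PY + PV.
As a 30×20 matrix over Z this has rank 20, with invariant factors (1,1,1,1,1,1,1,1,1,1,1,1,1,1,1,1,1,1,1,2).

Reading off H_k = ker ∂_k / im ∂_{k+1}:

  H_0: rank C_0 − rank ∂_1 = 10 − 9 = 1, and the invariant factors of ∂_1 are all 1, so H_0 ≅ Z.
  H_1: rank ker ∂_1 − rank ∂_2 = (30 − 9) − 20 = 1, and ∂_2 has invariant factor 2 > 1, so H_1 ≅ Z × Z/2.
  H_2: rank ker ∂_2 − rank ∂_3 = (20 − 20) − 0 = 0, and there is no ∂_3, so H_2 ≅ 0.

As a check, the Euler characteristic is 10 − 30 + 20 = 0, which agrees with 1 − 1 + 0 = 0.
(K is a triangulation of the Klein bottle.)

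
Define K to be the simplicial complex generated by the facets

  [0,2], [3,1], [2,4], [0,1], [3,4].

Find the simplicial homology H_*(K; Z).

H_0 ≅ Z,  H_1 ≅ Z.

Take the total order 0 < 1 < 2 < 3 < 4 on the vertex set. Then K (dimension 1) consists of the simplices:

  0-simplices (5): [0], [1], [2], [3], [4]
  1-simplices (5): [0,1], [0,2], [1,3], [2,4], [3,4]

Hence C_0 ≅ Z^5, C_1 ≅ Z^5.

∂_1: C_1 → C_0 sends each edge [p,q] (with p < q) to q − p. For instance
  ∂[2,4] = [4] − [2].
As a 5×5 matrix over Z this has rank 4, with invariant factors (1,1,1,1).

Now H_k = ker ∂_k / im ∂_{k+1}, so:

  H_0: rank C_0 − rank ∂_1 = 5 − 4 = 1, and the invariant factors of ∂_1 are all 1, so H_0 = Z.
  H_1: rank ker ∂_1 − rank ∂_2 = (5 − 4) − 0 = 1, and there is no ∂_2, so H_1 = Z.

As a check, the Euler characteristic is 5 − 5 = 0, which agrees with 1 − 1 = 0.
(K is a triangulation of the circle S^1.)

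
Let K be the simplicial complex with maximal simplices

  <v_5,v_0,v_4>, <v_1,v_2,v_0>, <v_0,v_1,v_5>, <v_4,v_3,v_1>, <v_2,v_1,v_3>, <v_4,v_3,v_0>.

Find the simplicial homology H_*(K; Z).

K has 6 vertices, 12 edges, 6 triangles.
rank ∂_0 = 0, rank ∂_1 = 5 ⇒ b_0 = 6 − 0 − 5 = 1; all invariant factors of ∂_1 are 1 so no torsion. So H_0 = Z.
rank ∂_1 = 5, rank ∂_2 = 6 ⇒ b_1 = 12 − 5 − 6 = 1; all invariant factors of ∂_2 are 1 so no torsion. So H_1 = Z.
rank ∂_2 = 6, rank ∂_3 = 0 ⇒ b_2 = 6 − 6 − 0 = 0. So H_2 = 0.

H_0 ≅ Z,  H_1 ≅ Z,  H_2 = 0.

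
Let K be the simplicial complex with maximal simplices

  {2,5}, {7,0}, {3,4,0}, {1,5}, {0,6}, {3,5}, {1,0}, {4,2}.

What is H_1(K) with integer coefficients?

Take the total order 0 < 1 < 2 < 3 < 4 < 5 < 6 < 7 on the vertex set. Then K (dimension 2) consists of the simplices:

  0-simplices (8): [0], [1], [2], [3], [4], [5], [6], [7]
  1-simplices (10): [0,1], [0,3], [0,4], [0,6], [0,7], [1,5], [2,4], [2,5], [3,4], [3,5]
  2-simplices (1): [0,3,4]

so the chain groups are C_0 ≅ Z^8, C_1 ≅ Z^10, C_2 ≅ Z^1.

Boundary ∂_1: C_1 → C_0 maps an edge to its endpoints' difference, ∂[p,q] = q − p. For instance
  ∂[2,4] = [4] − [2].
The resulting 8×10 matrix has rank 7, and its Smith normal form has invariant factors (1,1,1,1,1,1,1).

∂_2: C_2 → C_1 maps a triangle to the signed sum of its edges. For instance
  ∂[0,3,4] = [3,4] − [0,4] + [0,3].
This gives a 10×1 integer matrix of rank 1; reducing to Smith normal form yields diagonal entries (1).

From H_k ≅ ker(∂_k) / im(∂_{k+1}) we obtain:

  H_1: rank ker ∂_1 − rank ∂_2 = (10 − 7) − 1 = 2, and the invariant factors of ∂_2 are all 1, so H_1 ≅ Z^2.

H_1 = Z^2.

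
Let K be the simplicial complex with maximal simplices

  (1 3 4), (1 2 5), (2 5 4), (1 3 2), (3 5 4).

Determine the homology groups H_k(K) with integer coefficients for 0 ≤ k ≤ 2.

H_0 = Z,  H_1 = Z,  H_2 = 0.

K has 5 vertices, 10 edges, 5 triangles.
rank ∂_0 = 0, rank ∂_1 = 4 ⇒ b_0 = 5 − 0 − 4 = 1; all invariant factors of ∂_1 are 1 so no torsion. So H_0 = Z.
rank ∂_1 = 4, rank ∂_2 = 5 ⇒ b_1 = 10 − 4 − 5 = 1; all invariant factors of ∂_2 are 1 so no torsion. So H_1 = Z.
rank ∂_2 = 5, rank ∂_3 = 0 ⇒ b_2 = 5 − 5 − 0 = 0. So H_2 = 0.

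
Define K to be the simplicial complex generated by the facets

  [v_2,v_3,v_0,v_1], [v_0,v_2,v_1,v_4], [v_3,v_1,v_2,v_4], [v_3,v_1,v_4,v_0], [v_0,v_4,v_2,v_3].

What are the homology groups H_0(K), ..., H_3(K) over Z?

Fix the vertex order v_0 < v_1 < v_2 < v_3 < v_4 and write every simplex with vertices in increasing order. Then dim K = 3 and the simplices of K are:

  0-simplices (5): [v_0], [v_1], [v_2], [v_3], [v_4]
  1-simplices (10): [v_0,v_1], [v_0,v_2], [v_0,v_3], [v_0,v_4], [v_1,v_2], [v_1,v_3], [v_1,v_4], [v_2,v_3], [v_2,v_4], [v_3,v_4]
  2-simplices (10): [v_0,v_1,v_2], [v_0,v_1,v_3], [v_0,v_1,v_4], [v_0,v_2,v_3], [v_0,v_2,v_4], [v_0,v_3,v_4], [v_1,v_2,v_3], [v_1,v_2,v_4], [v_1,v_3,v_4], [v_2,v_3,v_4]
  3-simplices (5): [v_0,v_1,v_2,v_3], [v_0,v_1,v_2,v_4], [v_0,v_1,v_3,v_4], [v_0,v_2,v_3,v_4], [v_1,v_2,v_3,v_4]

so the chain groups are C_0 ≅ Z^5, C_1 ≅ Z^10, C_2 ≅ Z^10, C_3 ≅ Z^5.

∂_1: C_1 → C_0 is given by ∂[p,q] = [q] − [p].
This gives a 5×10 integer matrix of rank 4; reducing to Smith normal form yields diagonal entries (1,1,1,1).

The boundary map ∂_2: C_2 → C_1 acts by ∂[p,q,r] = [q,r] − [p,r] + [p,q]. For instance
  ∂[v_0,v_1,v_3] = [v_1,v_3] − [v_0,v_3] + [v_0,v_1],
  ∂[v_1,v_3,v_4] = [v_3,v_4] − [v_1,v_4] + [v_1,v_3].
As a 10×10 matrix over Z this has rank 6, with invariant factors (1,1,1,1,1,1).

The boundary map ∂_3: C_3 → C_2 sends each 3-simplex σ to the alternating sum Σ_i (−1)^i (σ with its i-th vertex removed). For instance
  ∂[v_0,v_1,v_3,v_4] = [v_1,v_3,v_4] − [v_0,v_3,v_4] + [v_0,v_1,v_4] − [v_0,v_1,v_3],
  ∂[v_1,v_2,v_3,v_4] = [v_2,v_3,v_4] − [v_1,v_3,v_4] + [v_1,v_2,v_4] − [v_1,v_2,v_3].
This gives a 10×5 integer matrix of rank 4; reducing to Smith normal form yields diagonal entries (1,1,1,1).

Reading off H_k = ker ∂_k / im ∂_{k+1}:

  H_0: rank C_0 − rank ∂_1 = 5 − 4 = 1, and the invariant factors of ∂_1 are all 1, so H_0 ≅ Z.
  H_1: rank ker ∂_1 − rank ∂_2 = (10 − 4) − 6 = 0, and the invariant factors of ∂_2 are all 1, so H_1 ≅ 0.
  H_2: rank ker ∂_2 − rank ∂_3 = (10 − 6) − 4 = 0, and the invariant factors of ∂_3 are all 1, so H_2 ≅ 0.
  H_3: rank ker ∂_3 − rank ∂_4 = (5 − 4) − 0 = 1, and there is no ∂_4, so H_3 ≅ Z.

H_0 = Z,  H_1 = 0,  H_2 = 0,  H_3 = Z.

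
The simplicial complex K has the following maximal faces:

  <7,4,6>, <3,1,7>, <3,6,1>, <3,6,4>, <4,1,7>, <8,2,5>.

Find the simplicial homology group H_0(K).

Fix the vertex order 1 < 2 < 3 < 4 < 5 < 6 < 7 < 8 and write every simplex with vertices in increasing order. Then dim K = 2 and the simplices of K are:

  0-simplices (8): [1], [2], [3], [4], [5], [6], [7], [8]
  1-simplices (13): [1,3], [1,4], [1,6], [1,7], [2,5], [2,8], [3,4], [3,6], [3,7], [4,6], [4,7], [5,8], [6,7]
  2-simplices (6): [1,3,6], [1,3,7], [1,4,7], [2,5,8], [3,4,6], [4,6,7]

Hence C_0 ≅ Z^8, C_1 ≅ Z^13, C_2 ≅ Z^6.

∂_1: C_1 → C_0 maps an edge to its endpoints' difference, ∂[p,q] = q − p. For instance
  ∂[4,6] = [6] − [4].
As a 8×13 matrix over Z this has rank 6, with invariant factors (1,1,1,1,1,1).

Boundary ∂_2: C_2 → C_1 acts by ∂[p,q,r] = [q,r] − [p,r] + [p,q]. For instance
  ∂[1,4,7] = [4,7] − [1,7] + [1,4],
  ∂[4,6,7] = [6,7] − [4,7] + [4,6].
The resulting 13×6 matrix has rank 6, and its Smith normal form has invariant factors (1,1,1,1,1,1).

From H_k ≅ ker(∂_k) / im(∂_{k+1}) we obtain:

  H_0: rank C_0 − rank ∂_1 = 8 − 6 = 2, and the invariant factors of ∂_1 are all 1, so H_0 ≅ Z^2.

H_0 = Z^2.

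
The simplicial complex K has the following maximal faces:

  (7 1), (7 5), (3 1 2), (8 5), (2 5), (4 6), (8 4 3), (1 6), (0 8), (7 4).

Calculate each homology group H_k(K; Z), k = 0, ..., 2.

H_0 = Z,  H_1 = Z^4,  H_2 = 0.

We work with the vertex ordering 0 < 1 < 2 < 3 < 4 < 5 < 6 < 7 < 8. The simplices of K, each written with vertices in increasing order, are:

  0-simplices (9): [0], [1], [2], [3], [4], [5], [6], [7], [8]
  1-simplices (14): [0,8], [1,2], [1,3], [1,6], [1,7], [2,3], [2,5], [3,4], [3,8], [4,6], [4,7], [4,8], [5,7], [5,8]
  2-simplices (2): [1,2,3], [3,4,8]

so the chain groups are C_0 ≅ Z^9, C_1 ≅ Z^14, C_2 ≅ Z^2.

The boundary map ∂_1: C_1 → C_0 sends each edge [p,q] (with p < q) to q − p. For instance
  ∂[1,3] = [3] − [1].
The 9×14 boundary matrix has rank 8 and Smith normal form diag(1,1,1,1,1,1,1,1).

The boundary map ∂_2: C_2 → C_1 sends each 2-simplex [p,q,r] to [q,r] − [p,r] + [p,q]. For instance
  ∂[1,2,3] = [2,3] − [1,3] + [1,2],
  ∂[3,4,8] = [4,8] − [3,8] + [3,4].
The resulting 14×2 matrix has rank 2, and its Smith normal form has invariant factors (1,1).

Now H_k = ker ∂_k / im ∂_{k+1}, so:

  H_0: rank C_0 − rank ∂_1 = 9 − 8 = 1, and the invariant factors of ∂_1 are all 1, so H_0 ≅ Z.
  H_1: rank ker ∂_1 − rank ∂_2 = (14 − 8) − 2 = 4, and the invariant factors of ∂_2 are all 1, so H_1 ≅ Z^4.
  H_2: rank ker ∂_2 − rank ∂_3 = (2 − 2) − 0 = 0, and there is no ∂_3, so H_2 ≅ 0.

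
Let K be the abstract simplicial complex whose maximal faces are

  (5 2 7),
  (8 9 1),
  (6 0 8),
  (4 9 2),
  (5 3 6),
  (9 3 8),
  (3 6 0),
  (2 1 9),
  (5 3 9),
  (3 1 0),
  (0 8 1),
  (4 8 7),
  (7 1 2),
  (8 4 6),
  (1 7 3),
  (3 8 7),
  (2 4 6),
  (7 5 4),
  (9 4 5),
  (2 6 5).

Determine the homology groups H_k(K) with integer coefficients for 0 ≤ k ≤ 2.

H_0 = Z,  H_1 = Z ⊕ Z/2,  H_2 = 0.

We work with the vertex ordering 0 < 1 < 2 < 3 < 4 < 5 < 6 < 7 < 8 < 9. The simplices of K, each written with vertices in increasing order, are:

  0-simplices (10): [0], [1], [2], [3], [4], [5], [6], [7], [8], [9]
  1-simplices (30): (30 of them)
  2-simplices (20): (20 of them)

so the chain groups are C_0 ≅ Z^10, C_1 ≅ Z^30, C_2 ≅ Z^20.

Boundary ∂_1: C_1 → C_0 sends each edge [p,q] (with p < q) to q − p. For instance
  ∂[1,8] = [8] − [1].
As a 10×30 matrix over Z this has rank 9, with invariant factors (1,1,1,1,1,1,1,1,1).

The boundary map ∂_2: C_2 → C_1 sends each 2-simplex [p,q,r] to [q,r] − [p,r] + [p,q]. For instance
  ∂[1,8,9] = [8,9] − [1,9] + [1,8],
  ∂[0,6,8] = [6,8] − [0,8] + [0,6].
The 30×20 boundary matrix has rank 20 and Smith normal form diag(1,1,1,1,1,1,1,1,1,1,1,1,1,1,1,1,1,1,1,2).

From H_k ≅ ker(∂_k) / im(∂_{k+1}) we obtain:

  H_0: rank C_0 − rank ∂_1 = 10 − 9 = 1, and the invariant factors of ∂_1 are all 1, so H_0 = Z.
  H_1: rank ker ∂_1 − rank ∂_2 = (30 − 9) − 20 = 1, and ∂_2 has invariant factor 2 > 1, so H_1 = Z ⊕ Z/2.
  H_2: rank ker ∂_2 − rank ∂_3 = (20 − 20) − 0 = 0, and there is no ∂_3, so H_2 = 0.

(K is a triangulation of the Klein bottle.)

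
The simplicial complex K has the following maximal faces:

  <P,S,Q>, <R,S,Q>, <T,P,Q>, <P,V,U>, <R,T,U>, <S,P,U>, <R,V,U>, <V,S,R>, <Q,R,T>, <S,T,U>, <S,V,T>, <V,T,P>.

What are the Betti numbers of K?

b_0 = 1, b_1 = 0, b_2 = 0.

K has 7 vertices, 18 edges, 12 triangles.
rank ∂_0 = 0, rank ∂_1 = 6 ⇒ b_0 = 7 − 0 − 6 = 1; all invariant factors of ∂_1 are 1 so no torsion. So H_0 ≅ Z.
rank ∂_1 = 6, rank ∂_2 = 12 ⇒ b_1 = 18 − 6 − 12 = 0; ∂_2 has invariant factor(s) [2] giving torsion. So H_1 ≅ Z/2.
rank ∂_2 = 12, rank ∂_3 = 0 ⇒ b_2 = 12 − 12 − 0 = 0. So H_2 ≅ 0.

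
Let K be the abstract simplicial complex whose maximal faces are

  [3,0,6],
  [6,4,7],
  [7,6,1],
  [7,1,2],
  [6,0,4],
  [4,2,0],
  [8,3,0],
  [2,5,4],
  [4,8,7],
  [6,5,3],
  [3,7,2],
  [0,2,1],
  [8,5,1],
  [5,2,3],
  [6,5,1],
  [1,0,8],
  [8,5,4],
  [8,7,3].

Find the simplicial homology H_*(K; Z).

Fix the vertex order 0 < 1 < 2 < 3 < 4 < 5 < 6 < 7 < 8 and write every simplex with vertices in increasing order. Then dim K = 2 and the simplices of K are:

  0-simplices (9): [0], [1], [2], [3], [4], [5], [6], [7], [8]
  1-simplices (27): (27 of them)
  2-simplices (18): [0,1,2], [0,1,8], [0,2,4], [0,3,6], [0,3,8], [0,4,6], [1,2,7], [1,5,6], [1,5,8], [1,6,7], [2,3,5], [2,3,7], [2,4,5], [3,5,6], [3,7,8], [4,5,8], [4,6,7], [4,7,8]

Hence C_0 ≅ Z^9, C_1 ≅ Z^27, C_2 ≅ Z^18.

∂_1: C_1 → C_0 maps an edge to its endpoints' difference, ∂[p,q] = q − p. For instance
  ∂[3,6] = [6] − [3].
As a 9×27 matrix over Z this has rank 8, with invariant factors (1,1,1,1,1,1,1,1).

The boundary map ∂_2: C_2 → C_1 sends each 2-simplex [p,q,r] to [q,r] − [p,r] + [p,q]. For instance
  ∂[0,2,4] = [2,4] − [0,4] + [0,2],
  ∂[2,4,5] = [4,5] − [2,5] + [2,4].
This gives a 27×18 integer matrix of rank 17; reducing to Smith normal form yields diagonal entries (1,1,1,1,1,1,1,1,1,1,1,1,1,1,1,1,1).

Now H_k = ker ∂_k / im ∂_{k+1}, so:

  H_0: rank C_0 − rank ∂_1 = 9 − 8 = 1, and the invariant factors of ∂_1 are all 1, so H_0 ≅ Z.
  H_1: rank ker ∂_1 − rank ∂_2 = (27 − 8) − 17 = 2, and the invariant factors of ∂_2 are all 1, so H_1 ≅ Z^2.
  H_2: rank ker ∂_2 − rank ∂_3 = (18 − 17) − 0 = 1, and there is no ∂_3, so H_2 ≅ Z.

As a check, the Euler characteristic is 9 − 27 + 18 = 0, which agrees with 1 − 2 + 1 = 0.

H_0 = Z,  H_1 = Z^2,  H_2 = Z.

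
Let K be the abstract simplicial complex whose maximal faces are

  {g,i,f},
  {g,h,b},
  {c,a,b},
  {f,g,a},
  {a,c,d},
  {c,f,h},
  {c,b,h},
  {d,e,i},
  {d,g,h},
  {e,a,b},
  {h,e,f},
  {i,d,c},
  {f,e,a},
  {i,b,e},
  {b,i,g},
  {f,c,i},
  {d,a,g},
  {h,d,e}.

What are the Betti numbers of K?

b_0 = 1, b_1 = 2, b_2 = 1.

Order the vertices as a < b < c < d < e < f < g < h < i. Listing each simplex with vertices in this order, K has dimension 2 with simplices:

  0-simplices (9): a, b, c, d, e, f, g, h, i
  1-simplices (27): ab, ac, ad, ae, af, ag, bc, be, bg, bh, bi, cd, cf, ch, ci, de, dg, dh, di, ef, eh, ei, fg, fh, fi, gh, gi
  2-simplices (18): abc, abe, acd, adg, aef, afg, bch, bei, bgh, bgi, cdi, cfh, cfi, deh, dei, dgh, efh, fgi

Hence C_0 ≅ Z^9, C_1 ≅ Z^27, C_2 ≅ Z^18.

∂_1: C_1 → C_0 maps an edge to its endpoints' difference, ∂[p,q] = q − p. For instance
  ∂ag = g − a.
The resulting 9×27 matrix has rank 8, and its Smith normal form has invariant factors (1,1,1,1,1,1,1,1).

∂_2: C_2 → C_1 sends each 2-simplex [p,q,r] to [q,r] − [p,r] + [p,q]. For instance
  ∂dgh = gh − dh + dg,
  ∂abc = bc − ac + ab.
As a 27×18 matrix over Z this has rank 17, with invariant factors (1,1,1,1,1,1,1,1,1,1,1,1,1,1,1,1,1).

Computing H_k = (kernel of ∂_k) / (image of ∂_{k+1}):

  H_0: rank C_0 − rank ∂_1 = 9 − 8 = 1, and the invariant factors of ∂_1 are all 1, so H_0 = Z.
  H_1: rank ker ∂_1 − rank ∂_2 = (27 − 8) − 17 = 2, and the invariant factors of ∂_2 are all 1, so H_1 = Z^2.
  H_2: rank ker ∂_2 − rank ∂_3 = (18 − 17) − 0 = 1, and there is no ∂_3, so H_2 = Z.

(K is a triangulation of the torus T^2.)

Hence the Betti numbers are b_0 = 1, b_1 = 2, b_2 = 1.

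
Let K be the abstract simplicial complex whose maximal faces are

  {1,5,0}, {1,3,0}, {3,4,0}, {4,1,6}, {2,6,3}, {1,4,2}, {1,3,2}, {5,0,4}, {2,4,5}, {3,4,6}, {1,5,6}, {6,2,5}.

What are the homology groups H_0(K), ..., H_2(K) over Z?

Order the vertices as 0 < 1 < 2 < 3 < 4 < 5 < 6. Listing each simplex with vertices in this order, K has dimension 2 with simplices:

  0-simplices (7): [0], [1], [2], [3], [4], [5], [6]
  1-simplices (18): [0,1], [0,3], [0,4], [0,5], [1,2], [1,3], [1,4], [1,5], [1,6], [2,3], [2,4], [2,5], [2,6], [3,4], [3,6], [4,5], [4,6], [5,6]
  2-simplices (12): [0,1,3], [0,1,5], [0,3,4], [0,4,5], [1,2,3], [1,2,4], [1,4,6], [1,5,6], [2,3,6], [2,4,5], [2,5,6], [3,4,6]

giving chain groups C_0 ≅ Z^7, C_1 ≅ Z^18, C_2 ≅ Z^12.

∂_1: C_1 → C_0 is given by ∂[p,q] = [q] − [p]. For instance
  ∂[0,5] = [5] − [0].
This gives a 7×18 integer matrix of rank 6; reducing to Smith normal form yields diagonal entries (1,1,1,1,1,1).

Boundary ∂_2: C_2 → C_1 acts by ∂[p,q,r] = [q,r] − [p,r] + [p,q]. For instance
  ∂[1,5,6] = [5,6] − [1,6] + [1,5],
  ∂[1,4,6] = [4,6] − [1,6] + [1,4].
This gives a 18×12 integer matrix of rank 12; reducing to Smith normal form yields diagonal entries (1,1,1,1,1,1,1,1,1,1,1,2).

Reading off H_k = ker ∂_k / im ∂_{k+1}:

  H_0: rank C_0 − rank ∂_1 = 7 − 6 = 1, and the invariant factors of ∂_1 are all 1, so H_0 = Z.
  H_1: rank ker ∂_1 − rank ∂_2 = (18 − 6) − 12 = 0, and ∂_2 has invariant factor 2 > 1, so H_1 = Z/2.
  H_2: rank ker ∂_2 − rank ∂_3 = (12 − 12) − 0 = 0, and there is no ∂_3, so H_2 = 0.

(K is a triangulation of the real projective plane RP^2.)

H_0 = Z,  H_1 = Z/2,  H_2 = 0.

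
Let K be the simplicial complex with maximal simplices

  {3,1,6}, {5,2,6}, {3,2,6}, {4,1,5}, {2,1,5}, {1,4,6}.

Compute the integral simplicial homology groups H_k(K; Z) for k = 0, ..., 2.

K has 6 vertices, 12 edges, 6 triangles.
rank ∂_0 = 0, rank ∂_1 = 5 ⇒ b_0 = 6 − 0 − 5 = 1; all invariant factors of ∂_1 are 1 so no torsion. So H_0 ≅ Z.
rank ∂_1 = 5, rank ∂_2 = 6 ⇒ b_1 = 12 − 5 − 6 = 1; all invariant factors of ∂_2 are 1 so no torsion. So H_1 ≅ Z.
rank ∂_2 = 6, rank ∂_3 = 0 ⇒ b_2 = 6 − 6 − 0 = 0. So H_2 ≅ 0.

H_0 ≅ Z,  H_1 ≅ Z,  H_2 = 0.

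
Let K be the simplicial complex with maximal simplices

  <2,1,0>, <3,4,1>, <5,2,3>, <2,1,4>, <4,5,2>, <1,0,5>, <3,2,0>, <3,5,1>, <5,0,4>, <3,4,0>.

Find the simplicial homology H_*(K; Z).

Order the vertices as 0 < 1 < 2 < 3 < 4 < 5. Listing each simplex with vertices in this order, K has dimension 2 with simplices:

  0-simplices (6): [0], [1], [2], [3], [4], [5]
  1-simplices (15): [0,1], [0,2], [0,3], [0,4], [0,5], [1,2], [1,3], [1,4], [1,5], [2,3], [2,4], [2,5], [3,4], [3,5], [4,5]
  2-simplices (10): [0,1,2], [0,1,5], [0,2,3], [0,3,4], [0,4,5], [1,2,4], [1,3,4], [1,3,5], [2,3,5], [2,4,5]

Hence C_0 ≅ Z^6, C_1 ≅ Z^15, C_2 ≅ Z^10.

Boundary ∂_1: C_1 → C_0 sends each edge [p,q] (with p < q) to q − p. For instance
  ∂[1,2] = [2] − [1].
The 6×15 boundary matrix has rank 5 and Smith normal form diag(1,1,1,1,1).

The boundary map ∂_2: C_2 → C_1 sends each 2-simplex [p,q,r] to [q,r] − [p,r] + [p,q]. For instance
  ∂[0,3,4] = [3,4] − [0,4] + [0,3],
  ∂[2,4,5] = [4,5] − [2,5] + [2,4].
The 15×10 boundary matrix has rank 10 and Smith normal form diag(1,1,1,1,1,1,1,1,1,2).

Reading off H_k = ker ∂_k / im ∂_{k+1}:

  H_0: rank C_0 − rank ∂_1 = 6 − 5 = 1, and the invariant factors of ∂_1 are all 1, so H_0 = Z.
  H_1: rank ker ∂_1 − rank ∂_2 = (15 − 5) − 10 = 0, and ∂_2 has invariant factor 2 > 1, so H_1 = Z_2.
  H_2: rank ker ∂_2 − rank ∂_3 = (10 − 10) − 0 = 0, and there is no ∂_3, so H_2 = 0.

H_0 ≅ Z,  H_1 ≅ Z_2,  H_2 = 0.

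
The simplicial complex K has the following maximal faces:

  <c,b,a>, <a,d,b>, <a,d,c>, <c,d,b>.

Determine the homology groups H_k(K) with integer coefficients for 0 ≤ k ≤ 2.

Order the vertices as a < b < c < d. Listing each simplex with vertices in this order, K has dimension 2 with simplices:

  0-simplices (4): a, b, c, d
  1-simplices (6): ab, ac, ad, bc, bd, cd
  2-simplices (4): abc, abd, acd, bcd

so the chain groups are C_0 ≅ Z^4, C_1 ≅ Z^6, C_2 ≅ Z^4.

∂_1: C_1 → C_0 maps an edge to its endpoints' difference, ∂[p,q] = q − p. For instance
  ∂bd = d − b.
As a 4×6 matrix over Z this has rank 3, with invariant factors (1,1,1).

Boundary ∂_2: C_2 → C_1 acts by ∂[p,q,r] = [q,r] − [p,r] + [p,q]. For instance
  ∂abd = bd − ad + ab,
  ∂abc = bc − ac + ab.
The 6×4 boundary matrix has rank 3 and Smith normal form diag(1,1,1).

Computing H_k = (kernel of ∂_k) / (image of ∂_{k+1}):

  H_0: rank C_0 − rank ∂_1 = 4 − 3 = 1, and the invariant factors of ∂_1 are all 1, so H_0 ≅ Z.
  H_1: rank ker ∂_1 − rank ∂_2 = (6 − 3) − 3 = 0, and the invariant factors of ∂_2 are all 1, so H_1 ≅ 0.
  H_2: rank ker ∂_2 − rank ∂_3 = (4 − 3) − 0 = 1, and there is no ∂_3, so H_2 ≅ Z.

(K is a triangulation of the 2-sphere S^2.)

H_0 = Z,  H_1 = 0,  H_2 = Z.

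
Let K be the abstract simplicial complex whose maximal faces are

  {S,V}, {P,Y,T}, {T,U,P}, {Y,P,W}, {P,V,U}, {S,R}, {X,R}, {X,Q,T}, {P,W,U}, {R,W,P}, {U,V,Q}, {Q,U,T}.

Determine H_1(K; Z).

We work with the vertex ordering P < Q < R < S < T < U < V < W < X < Y. The simplices of K, each written with vertices in increasing order, are:

  0-simplices (10): P, Q, R, S, T, U, V, W, X, Y
  1-simplices (20): PR, PT, PU, PV, PW, PY, QT, QU, QV, QX, RS, RW, RX, SV, TU, TX, TY, UV, UW, WY
  2-simplices (9): PRW, PTU, PTY, PUV, PUW, PWY, QTU, QTX, QUV

giving chain groups C_0 ≅ Z^10, C_1 ≅ Z^20, C_2 ≅ Z^9.

The boundary map ∂_1: C_1 → C_0 maps an edge to its endpoints' difference, ∂[p,q] = q − p.
This gives a 10×20 integer matrix of rank 9; reducing to Smith normal form yields diagonal entries (1,1,1,1,1,1,1,1,1).

Boundary ∂_2: C_2 → C_1 acts by ∂[p,q,r] = [q,r] − [p,r] + [p,q]. For instance
  ∂PWY = WY − PY + PW,
  ∂PTU = TU − PU + PT.
The resulting 20×9 matrix has rank 9, and its Smith normal form has invariant factors (1,1,1,1,1,1,1,1,1).

Now H_k = ker ∂_k / im ∂_{k+1}, so:

  H_1: rank ker ∂_1 − rank ∂_2 = (20 − 9) − 9 = 2, and the invariant factors of ∂_2 are all 1, so H_1 ≅ Z^2.

H_1 = Z^2.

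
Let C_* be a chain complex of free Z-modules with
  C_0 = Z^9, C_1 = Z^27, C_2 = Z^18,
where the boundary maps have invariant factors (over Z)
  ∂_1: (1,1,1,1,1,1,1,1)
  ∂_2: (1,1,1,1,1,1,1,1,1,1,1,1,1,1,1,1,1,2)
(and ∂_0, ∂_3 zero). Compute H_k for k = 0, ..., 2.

H_0: b_0 = 9 − 0 − 8 = 1; torsion from ∂_1 factors > 1: none. So H_0 ≅ Z.
H_1: b_1 = 27 − 8 − 18 = 1; torsion from ∂_2 factors > 1: [2]. So H_1 ≅ Z × Z/2.
H_2: b_2 = 18 − 18 − 0 = 0; torsion from ∂_3 factors > 1: none. So H_2 ≅ 0.

H_0 ≅ Z,  H_1 ≅ Z × Z/2,  H_2 = 0.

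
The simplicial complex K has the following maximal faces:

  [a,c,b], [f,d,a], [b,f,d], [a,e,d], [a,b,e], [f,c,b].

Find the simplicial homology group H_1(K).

Order the vertices as a < b < c < d < e < f. Listing each simplex with vertices in this order, K has dimension 2 with simplices:

  0-simplices (6): a, b, c, d, e, f
  1-simplices (12): ab, ac, ad, ae, af, bc, bd, be, bf, cf, de, df
  2-simplices (6): abc, abe, ade, adf, bcf, bdf

giving chain groups C_0 ≅ Z^6, C_1 ≅ Z^12, C_2 ≅ Z^6.

Boundary ∂_1: C_1 → C_0 maps an edge to its endpoints' difference, ∂[p,q] = q − p. For instance
  ∂be = e − b.
The 6×12 boundary matrix has rank 5 and Smith normal form diag(1,1,1,1,1).

∂_2: C_2 → C_1 sends each 2-simplex [p,q,r] to [q,r] − [p,r] + [p,q]. For instance
  ∂adf = df − af + ad,
  ∂ade = de − ae + ad.
As a 12×6 matrix over Z this has rank 6, with invariant factors (1,1,1,1,1,1).

Now H_k = ker ∂_k / im ∂_{k+1}, so:

  H_1: rank ker ∂_1 − rank ∂_2 = (12 − 5) − 6 = 1, and the invariant factors of ∂_2 are all 1, so H_1 = Z.

H_1 ≅ Z.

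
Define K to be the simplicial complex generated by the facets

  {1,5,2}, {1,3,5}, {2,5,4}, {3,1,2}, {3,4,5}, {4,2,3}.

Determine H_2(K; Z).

H_2 = Z.

Order the vertices as 1 < 2 < 3 < 4 < 5. Listing each simplex with vertices in this order, K has dimension 2 with simplices:

  0-simplices (5): [1], [2], [3], [4], [5]
  1-simplices (9): [1,2], [1,3], [1,5], [2,3], [2,4], [2,5], [3,4], [3,5], [4,5]
  2-simplices (6): [1,2,3], [1,2,5], [1,3,5], [2,3,4], [2,4,5], [3,4,5]

giving chain groups C_0 ≅ Z^5, C_1 ≅ Z^9, C_2 ≅ Z^6.

∂_1: C_1 → C_0 sends each edge [p,q] (with p < q) to q − p. For instance
  ∂[1,3] = [3] − [1].
The 5×9 boundary matrix has rank 4 and Smith normal form diag(1,1,1,1).

Boundary ∂_2: C_2 → C_1 sends each 2-simplex [p,q,r] to [q,r] − [p,r] + [p,q]. For instance
  ∂[2,4,5] = [4,5] − [2,5] + [2,4],
  ∂[2,3,4] = [3,4] − [2,4] + [2,3].
The 9×6 boundary matrix has rank 5 and Smith normal form diag(1,1,1,1,1).

Reading off H_k = ker ∂_k / im ∂_{k+1}:

  H_2: rank ker ∂_2 − rank ∂_3 = (6 − 5) − 0 = 1, and there is no ∂_3, so H_2 ≅ Z.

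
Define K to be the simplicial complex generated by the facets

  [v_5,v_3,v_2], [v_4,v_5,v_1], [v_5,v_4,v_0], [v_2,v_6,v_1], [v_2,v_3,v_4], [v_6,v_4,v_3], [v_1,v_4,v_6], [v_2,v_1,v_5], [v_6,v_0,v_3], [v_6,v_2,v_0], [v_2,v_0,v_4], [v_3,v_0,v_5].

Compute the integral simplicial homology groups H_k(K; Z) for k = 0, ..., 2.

Order the vertices as v_0 < v_1 < v_2 < v_3 < v_4 < v_5 < v_6. Listing each simplex with vertices in this order, K has dimension 2 with simplices:

  0-simplices (7): [v_0], [v_1], [v_2], [v_3], [v_4], [v_5], [v_6]
  1-simplices (18): (18 of them)
  2-simplices (12): (12 of them)

so the chain groups are C_0 ≅ Z^7, C_1 ≅ Z^18, C_2 ≅ Z^12.

∂_1: C_1 → C_0 sends each edge [p,q] (with p < q) to q − p.
The resulting 7×18 matrix has rank 6, and its Smith normal form has invariant factors (1,1,1,1,1,1).

The boundary map ∂_2: C_2 → C_1 sends each 2-simplex [p,q,r] to [q,r] − [p,r] + [p,q]. For instance
  ∂[v_0,v_2,v_4] = [v_2,v_4] − [v_0,v_4] + [v_0,v_2],
  ∂[v_1,v_4,v_6] = [v_4,v_6] − [v_1,v_6] + [v_1,v_4].
This gives a 18×12 integer matrix of rank 12; reducing to Smith normal form yields diagonal entries (1,1,1,1,1,1,1,1,1,1,1,2).

From H_k ≅ ker(∂_k) / im(∂_{k+1}) we obtain:

  H_0: rank C_0 − rank ∂_1 = 7 − 6 = 1, and the invariant factors of ∂_1 are all 1, so H_0 = Z.
  H_1: rank ker ∂_1 − rank ∂_2 = (18 − 6) − 12 = 0, and ∂_2 has invariant factor 2 > 1, so H_1 = Z/2.
  H_2: rank ker ∂_2 − rank ∂_3 = (12 − 12) − 0 = 0, and there is no ∂_3, so H_2 = 0.

As a check, the Euler characteristic is 7 − 18 + 12 = 1, which agrees with 1 − 0 + 0 = 1.

H_0 = Z,  H_1 = Z/2,  H_2 = 0.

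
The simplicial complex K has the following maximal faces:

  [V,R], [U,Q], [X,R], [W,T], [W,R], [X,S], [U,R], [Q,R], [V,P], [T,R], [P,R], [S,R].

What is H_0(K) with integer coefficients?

Take the total order P < Q < R < S < T < U < V < W < X on the vertex set. Then K (dimension 1) consists of the simplices:

  0-simplices (9): P, Q, R, S, T, U, V, W, X
  1-simplices (12): PR, PV, QR, QU, RS, RT, RU, RV, RW, RX, SX, TW

Hence C_0 ≅ Z^9, C_1 ≅ Z^12.

Boundary ∂_1: C_1 → C_0 is given by ∂[p,q] = [q] − [p]. For instance
  ∂RT = T − R.
The resulting 9×12 matrix has rank 8, and its Smith normal form has invariant factors (1,1,1,1,1,1,1,1).

Reading off H_k = ker ∂_k / im ∂_{k+1}:

  H_0: rank C_0 − rank ∂_1 = 9 − 8 = 1, and the invariant factors of ∂_1 are all 1, so H_0 = Z.

(K is a triangulation of a wedge of 4 circles.)

H_0 ≅ Z.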